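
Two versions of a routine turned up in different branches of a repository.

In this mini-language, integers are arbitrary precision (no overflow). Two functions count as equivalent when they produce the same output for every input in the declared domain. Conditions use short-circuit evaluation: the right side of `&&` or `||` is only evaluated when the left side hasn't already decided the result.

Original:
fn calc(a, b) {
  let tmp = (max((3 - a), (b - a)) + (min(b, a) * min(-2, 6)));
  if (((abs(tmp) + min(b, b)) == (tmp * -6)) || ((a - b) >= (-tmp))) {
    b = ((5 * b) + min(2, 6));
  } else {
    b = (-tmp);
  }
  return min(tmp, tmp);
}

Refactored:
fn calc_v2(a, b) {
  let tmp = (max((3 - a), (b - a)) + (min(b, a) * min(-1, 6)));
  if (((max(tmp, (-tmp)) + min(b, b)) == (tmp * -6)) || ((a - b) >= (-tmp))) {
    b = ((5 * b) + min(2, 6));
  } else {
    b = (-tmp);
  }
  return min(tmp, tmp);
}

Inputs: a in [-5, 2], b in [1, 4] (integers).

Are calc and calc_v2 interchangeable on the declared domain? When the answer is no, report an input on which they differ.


Input a=-5, b=1: 18 from calc versus 13 from calc_v2.
verdict: not equivalent; witness: a=-5, b=1


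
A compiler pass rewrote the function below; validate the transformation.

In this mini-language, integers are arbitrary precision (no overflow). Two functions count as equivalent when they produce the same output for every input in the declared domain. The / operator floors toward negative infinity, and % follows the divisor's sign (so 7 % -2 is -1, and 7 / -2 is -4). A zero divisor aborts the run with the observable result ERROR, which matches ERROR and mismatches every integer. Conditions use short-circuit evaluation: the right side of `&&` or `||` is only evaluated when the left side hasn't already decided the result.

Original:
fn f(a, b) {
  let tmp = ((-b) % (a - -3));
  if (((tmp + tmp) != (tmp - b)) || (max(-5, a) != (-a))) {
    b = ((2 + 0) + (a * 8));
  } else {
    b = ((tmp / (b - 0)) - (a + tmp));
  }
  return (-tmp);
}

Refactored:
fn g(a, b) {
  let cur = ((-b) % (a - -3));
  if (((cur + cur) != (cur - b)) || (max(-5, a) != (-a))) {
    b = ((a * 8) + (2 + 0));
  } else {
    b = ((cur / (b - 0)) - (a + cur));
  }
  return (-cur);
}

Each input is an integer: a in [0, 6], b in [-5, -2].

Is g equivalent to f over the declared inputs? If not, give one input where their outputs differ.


The two versions differ — the changes include local variable names differ.
Spot check at a=4, b=-3 — f: tmp becomes 3; next (((tmp + tmp) != (tmp - b)) || (max(-5, a) != (-a))) evaluates to true; next b becomes 34; next final value -3. g: cur becomes 3; next (((cur + cur) != (cur - b)) || (max(-5, a) != (-a))) evaluates to true; next b becomes 34; next final value -3. Both give -3.
Checked all 28 inputs in the declared domain: the outputs agree on every one.
verdict: equivalent


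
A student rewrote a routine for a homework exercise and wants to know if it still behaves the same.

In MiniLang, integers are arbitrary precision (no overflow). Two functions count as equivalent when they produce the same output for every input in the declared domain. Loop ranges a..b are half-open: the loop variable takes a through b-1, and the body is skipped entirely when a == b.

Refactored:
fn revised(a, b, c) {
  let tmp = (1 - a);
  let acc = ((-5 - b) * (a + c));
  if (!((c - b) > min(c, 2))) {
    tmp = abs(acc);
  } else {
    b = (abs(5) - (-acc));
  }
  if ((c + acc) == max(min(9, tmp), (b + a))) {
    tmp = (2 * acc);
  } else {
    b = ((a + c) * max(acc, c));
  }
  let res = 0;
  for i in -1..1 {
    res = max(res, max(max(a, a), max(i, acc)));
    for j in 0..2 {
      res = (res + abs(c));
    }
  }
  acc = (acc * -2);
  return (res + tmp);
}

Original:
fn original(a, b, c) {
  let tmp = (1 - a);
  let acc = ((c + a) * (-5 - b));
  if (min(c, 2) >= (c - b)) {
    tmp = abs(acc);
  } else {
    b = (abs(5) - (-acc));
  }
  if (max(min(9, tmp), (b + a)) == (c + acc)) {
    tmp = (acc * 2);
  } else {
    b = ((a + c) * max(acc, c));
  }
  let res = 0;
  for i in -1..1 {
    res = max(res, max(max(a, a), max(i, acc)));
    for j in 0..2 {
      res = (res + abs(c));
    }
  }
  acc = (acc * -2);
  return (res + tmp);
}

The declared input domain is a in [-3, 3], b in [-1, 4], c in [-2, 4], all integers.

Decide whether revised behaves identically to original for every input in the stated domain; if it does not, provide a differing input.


Behavior is preserved: although comparison usage differs; boolean connective usage differs, the outputs never diverge.
As a probe, take a=-3, b=2, c=3: original runs tmp=4, then acc=0, then (min(c, 2) >= (c - b)) is true, then tmp=0, then (max(min(9, tmp), (b + a)) == (c + acc)) is false, then b=0, then res=0, then (i=-1), then res=0, then (j=0), then res=3, then (j=1), then res=6, then (i=0), then res=6, then (j=0), then res=9, then (j=1), then res=12, then acc=0, then returns 12; revised runs tmp=4, then acc=0, then (!((c - b) > min(c, 2))) is true, then tmp=0, then ((c + acc) == max(min(9, tmp), (b + a))) is false, then b=0, then res=0, then (i=-1), then res=0, then (j=0), then res=3, then (j=1), then res=6, then (i=0), then res=6, then (j=0), then res=9, then (j=1), then res=12, then acc=0, then returns 12; both end at 12.
An exhaustive pass over the 294 declared inputs shows identical outputs.
verdict: equivalent


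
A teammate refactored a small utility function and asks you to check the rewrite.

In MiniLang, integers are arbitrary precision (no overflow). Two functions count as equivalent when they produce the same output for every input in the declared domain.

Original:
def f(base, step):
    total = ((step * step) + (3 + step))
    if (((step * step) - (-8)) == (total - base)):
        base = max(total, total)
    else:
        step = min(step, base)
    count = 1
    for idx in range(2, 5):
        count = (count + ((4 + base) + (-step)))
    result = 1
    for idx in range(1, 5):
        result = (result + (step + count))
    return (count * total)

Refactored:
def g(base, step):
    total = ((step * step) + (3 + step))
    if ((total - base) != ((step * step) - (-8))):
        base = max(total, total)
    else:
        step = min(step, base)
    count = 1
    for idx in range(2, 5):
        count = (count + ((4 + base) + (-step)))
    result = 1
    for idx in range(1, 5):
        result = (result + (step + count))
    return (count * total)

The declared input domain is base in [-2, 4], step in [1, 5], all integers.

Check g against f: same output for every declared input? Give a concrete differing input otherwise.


Input base=-2, step=1: 65 from f versus 125 from g.
verdict: not equivalent; witness: base=-2, step=1


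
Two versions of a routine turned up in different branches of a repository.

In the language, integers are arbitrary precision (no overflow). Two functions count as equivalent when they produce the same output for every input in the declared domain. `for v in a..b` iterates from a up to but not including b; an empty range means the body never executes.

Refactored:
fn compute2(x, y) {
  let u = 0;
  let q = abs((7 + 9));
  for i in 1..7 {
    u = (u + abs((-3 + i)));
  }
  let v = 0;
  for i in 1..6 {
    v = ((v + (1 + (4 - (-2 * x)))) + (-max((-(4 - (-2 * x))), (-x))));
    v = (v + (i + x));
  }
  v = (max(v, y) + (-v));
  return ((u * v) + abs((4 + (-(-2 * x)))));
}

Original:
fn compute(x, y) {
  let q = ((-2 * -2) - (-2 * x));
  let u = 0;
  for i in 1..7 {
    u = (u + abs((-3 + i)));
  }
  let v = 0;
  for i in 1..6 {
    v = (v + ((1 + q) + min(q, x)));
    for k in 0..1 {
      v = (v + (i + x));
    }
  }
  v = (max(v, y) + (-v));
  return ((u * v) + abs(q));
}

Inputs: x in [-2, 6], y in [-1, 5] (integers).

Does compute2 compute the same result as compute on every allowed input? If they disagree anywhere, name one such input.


Comparing the listings, the differences include: constant usage differs; arithmetic usage differs; local variable names differ; min/max/abs usage differs; statement counts differ; loop structure differs.
Tracing x=6, y=3: compute: q := 16 | u := 0 | iter i=1: | u := 2 | iter i=2: | u := 3 | iter i=3: | u := 3 | iter i=4: | u := 4 | iter i=5: | u := 6 | iter i=6: | u := 9 | v := 0 | iter i=1: | v := 23 | iter k=0: | v := 30 | iter i=2: | v := 53 | iter k=0: | v := 61 | iter i=3: | v := 84 | iter k=0: | v := 93 | iter i=4: | v := 116 | iter k=0: | v := 126 | iter i=5: | v := 149 | iter k=0: | v := 160 | v := 0 | result 16 | compute2: u := 0 | q := 16 | iter i=1: | u := 2 | iter i=2: | u := 3 | iter i=3: | u := 3 | iter i=4: | u := 4 | iter i=5: | u := 6 | iter i=6: | u := 9 | v := 0 | iter i=1: | v := 23 | v := 30 | iter i=2: | v := 53 | v := 61 | iter i=3: | v := 84 | v := 93 | iter i=4: | v := 116 | v := 126 | iter i=5: | v := 149 | v := 160 | v := 0 | result 16 — matching result 16.
Checked all 63 inputs in the declared domain: the outputs agree on every one.
verdict: equivalent


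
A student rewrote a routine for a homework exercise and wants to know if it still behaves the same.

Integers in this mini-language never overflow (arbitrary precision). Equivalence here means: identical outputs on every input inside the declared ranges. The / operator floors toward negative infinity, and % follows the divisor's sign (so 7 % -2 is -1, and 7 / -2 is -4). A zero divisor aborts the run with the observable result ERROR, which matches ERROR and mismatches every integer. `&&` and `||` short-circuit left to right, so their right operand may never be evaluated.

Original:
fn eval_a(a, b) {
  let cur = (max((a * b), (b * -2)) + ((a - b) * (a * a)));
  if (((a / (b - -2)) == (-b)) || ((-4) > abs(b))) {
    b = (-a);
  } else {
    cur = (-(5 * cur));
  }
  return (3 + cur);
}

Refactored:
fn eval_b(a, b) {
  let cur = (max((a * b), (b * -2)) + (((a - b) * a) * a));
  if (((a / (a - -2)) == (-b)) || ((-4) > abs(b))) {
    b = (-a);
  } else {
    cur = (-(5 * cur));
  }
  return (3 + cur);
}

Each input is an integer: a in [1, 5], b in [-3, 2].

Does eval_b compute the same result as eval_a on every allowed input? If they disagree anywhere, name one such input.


These are not equivalent — on a=1, b=-2 the outputs split (ERROR vs -32).
eval_a: cur = 7; division by zero -> ERROR
eval_b: cur = 7; (((a / (a - -2)) == (-b)) || ((-4) > abs(b))) -> false; cur = -35; return -32
verdict: not equivalent; witness: a=1, b=-2


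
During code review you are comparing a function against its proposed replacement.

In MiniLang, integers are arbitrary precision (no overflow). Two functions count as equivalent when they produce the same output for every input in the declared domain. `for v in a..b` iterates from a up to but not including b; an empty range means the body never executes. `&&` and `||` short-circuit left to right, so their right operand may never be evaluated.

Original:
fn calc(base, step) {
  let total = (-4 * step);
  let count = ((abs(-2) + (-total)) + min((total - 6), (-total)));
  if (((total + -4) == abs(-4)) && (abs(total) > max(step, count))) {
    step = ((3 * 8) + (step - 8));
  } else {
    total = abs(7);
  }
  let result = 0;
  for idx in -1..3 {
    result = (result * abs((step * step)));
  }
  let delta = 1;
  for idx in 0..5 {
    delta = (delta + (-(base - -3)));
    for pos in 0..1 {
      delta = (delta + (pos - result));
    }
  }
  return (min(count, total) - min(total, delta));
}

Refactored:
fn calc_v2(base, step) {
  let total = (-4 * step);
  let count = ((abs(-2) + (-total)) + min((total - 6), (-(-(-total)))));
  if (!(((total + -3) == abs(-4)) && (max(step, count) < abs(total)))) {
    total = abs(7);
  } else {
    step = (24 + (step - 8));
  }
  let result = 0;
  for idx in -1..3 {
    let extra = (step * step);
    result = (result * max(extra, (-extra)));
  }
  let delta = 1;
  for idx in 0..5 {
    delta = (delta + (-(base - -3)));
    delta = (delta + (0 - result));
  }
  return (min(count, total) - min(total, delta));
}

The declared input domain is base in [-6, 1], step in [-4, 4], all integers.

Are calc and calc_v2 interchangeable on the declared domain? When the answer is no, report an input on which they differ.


The rewrite breaks on base=-6, step=-2, where the results are -22 and -21.
calc: total := 8 | count := -14 | (((total + -4) == abs(-4)) && (abs(total) > max(step, count))): true | step := 14 | result := 0 | iter idx=-1: | result := 0 | iter idx=0: | result := 0 | iter idx=1: | result := 0 | iter idx=2: | result := 0 | delta := 1 | iter idx=0: | delta := 4 | iter pos=0: | delta := 4 | iter idx=1: | delta := 7 | iter pos=0: | delta := 7 | iter idx=2: | delta := 10 | iter pos=0: | delta := 10 | iter idx=3: | delta := 13 | iter pos=0: | delta := 13 | iter idx=4: | delta := 16 | iter pos=0: | delta := 16 | result -22
calc_v2: total := 8 | count := -14 | (!(((total + -3) == abs(-4)) && (max(step, count) < abs(total)))): true | total := 7 | result := 0 | iter idx=-1: | extra := 4 | result := 0 | iter idx=0: | extra := 4 | result := 0 | iter idx=1: | extra := 4 | result := 0 | iter idx=2: | extra := 4 | result := 0 | delta := 1 | iter idx=0: | delta := 4 | delta := 4 | iter idx=1: | delta := 7 | delta := 7 | iter idx=2: | delta := 10 | delta := 10 | iter idx=3: | delta := 13 | delta := 13 | iter idx=4: | delta := 16 | delta := 16 | result -21
verdict: not equivalent; witness: base=-6, step=-2


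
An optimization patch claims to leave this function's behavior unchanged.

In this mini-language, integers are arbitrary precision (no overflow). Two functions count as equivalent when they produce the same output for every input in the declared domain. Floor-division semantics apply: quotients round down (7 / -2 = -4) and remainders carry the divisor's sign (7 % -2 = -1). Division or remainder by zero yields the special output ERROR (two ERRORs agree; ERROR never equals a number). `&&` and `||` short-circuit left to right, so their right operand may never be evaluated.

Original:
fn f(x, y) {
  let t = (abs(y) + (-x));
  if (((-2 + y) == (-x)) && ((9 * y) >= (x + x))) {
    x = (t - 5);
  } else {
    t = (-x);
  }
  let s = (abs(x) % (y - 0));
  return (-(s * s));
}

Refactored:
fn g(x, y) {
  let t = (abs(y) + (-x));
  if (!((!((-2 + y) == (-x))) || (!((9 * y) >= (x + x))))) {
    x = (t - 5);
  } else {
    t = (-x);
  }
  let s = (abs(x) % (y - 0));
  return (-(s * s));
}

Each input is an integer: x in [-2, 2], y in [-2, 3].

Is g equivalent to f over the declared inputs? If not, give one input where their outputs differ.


Comparing the listings, the differences include: boolean connective usage differs.
Tracing x=-2, y=0: f: t becomes 2; next (((-2 + y) == (-x)) && ((9 * y) >= (x + x))) evaluates to false; next t becomes 2; next hits division by zero so the output is ERROR | g: t becomes 2; next (!((!((-2 + y) == (-x))) || (!((9 * y) >= (x + x))))) evaluates to false; next t becomes 2; next hits division by zero so the output is ERROR — matching result ERROR.
An exhaustive pass over the 30 declared inputs shows identical outputs.
verdict: equivalent


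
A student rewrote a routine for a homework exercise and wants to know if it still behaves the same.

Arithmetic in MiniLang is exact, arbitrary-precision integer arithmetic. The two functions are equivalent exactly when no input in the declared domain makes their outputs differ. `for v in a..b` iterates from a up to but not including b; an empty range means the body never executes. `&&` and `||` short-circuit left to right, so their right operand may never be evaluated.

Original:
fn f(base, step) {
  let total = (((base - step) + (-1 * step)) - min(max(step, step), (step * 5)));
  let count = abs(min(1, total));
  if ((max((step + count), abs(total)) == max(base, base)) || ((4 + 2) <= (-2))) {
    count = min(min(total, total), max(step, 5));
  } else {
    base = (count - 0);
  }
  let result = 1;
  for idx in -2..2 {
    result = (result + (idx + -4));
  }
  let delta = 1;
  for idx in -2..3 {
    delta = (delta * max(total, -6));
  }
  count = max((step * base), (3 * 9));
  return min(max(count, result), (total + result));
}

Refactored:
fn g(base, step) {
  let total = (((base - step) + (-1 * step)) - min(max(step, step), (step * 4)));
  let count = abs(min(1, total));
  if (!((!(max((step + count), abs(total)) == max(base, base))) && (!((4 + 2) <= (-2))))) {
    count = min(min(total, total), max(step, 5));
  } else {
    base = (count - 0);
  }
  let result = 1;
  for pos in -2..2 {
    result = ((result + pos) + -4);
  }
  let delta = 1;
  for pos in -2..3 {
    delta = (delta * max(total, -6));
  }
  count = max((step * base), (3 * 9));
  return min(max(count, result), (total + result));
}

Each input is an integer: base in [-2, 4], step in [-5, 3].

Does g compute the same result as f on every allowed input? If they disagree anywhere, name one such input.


There is a counterexample at base=-2, step=-5: 16 on one side, 11 on the other.
f: total := 33 | count := 1 | ((max((step + count), abs(total)) == max(base, base)) || ((4 + 2) <= (-2))): false | base := 1 | result := 1 | iter idx=-2: | result := -5 | iter idx=-1: | result := -10 | iter idx=0: | result := -14 | iter idx=1: | result := -17 | delta := 1 | iter idx=-2: | delta := 33 | iter idx=-1: | delta := 1089 | iter idx=0: | delta := 35937 | iter idx=1: | delta := 1185921 | iter idx=2: | delta := 39135393 | count := 27 | result 16
g: total := 28 | count := 1 | (!((!(max((step + count), abs(total)) == max(base, base))) && (!((4 + 2) <= (-2))))): false | base := 1 | result := 1 | iter pos=-2: | result := -5 | iter pos=-1: | result := -10 | iter pos=0: | result := -14 | iter pos=1: | result := -17 | delta := 1 | iter pos=-2: | delta := 28 | iter pos=-1: | delta := 784 | iter pos=0: | delta := 21952 | iter pos=1: | delta := 614656 | iter pos=2: | delta := 17210368 | count := 27 | result 11
verdict: not equivalent; witness: base=-2, step=-5


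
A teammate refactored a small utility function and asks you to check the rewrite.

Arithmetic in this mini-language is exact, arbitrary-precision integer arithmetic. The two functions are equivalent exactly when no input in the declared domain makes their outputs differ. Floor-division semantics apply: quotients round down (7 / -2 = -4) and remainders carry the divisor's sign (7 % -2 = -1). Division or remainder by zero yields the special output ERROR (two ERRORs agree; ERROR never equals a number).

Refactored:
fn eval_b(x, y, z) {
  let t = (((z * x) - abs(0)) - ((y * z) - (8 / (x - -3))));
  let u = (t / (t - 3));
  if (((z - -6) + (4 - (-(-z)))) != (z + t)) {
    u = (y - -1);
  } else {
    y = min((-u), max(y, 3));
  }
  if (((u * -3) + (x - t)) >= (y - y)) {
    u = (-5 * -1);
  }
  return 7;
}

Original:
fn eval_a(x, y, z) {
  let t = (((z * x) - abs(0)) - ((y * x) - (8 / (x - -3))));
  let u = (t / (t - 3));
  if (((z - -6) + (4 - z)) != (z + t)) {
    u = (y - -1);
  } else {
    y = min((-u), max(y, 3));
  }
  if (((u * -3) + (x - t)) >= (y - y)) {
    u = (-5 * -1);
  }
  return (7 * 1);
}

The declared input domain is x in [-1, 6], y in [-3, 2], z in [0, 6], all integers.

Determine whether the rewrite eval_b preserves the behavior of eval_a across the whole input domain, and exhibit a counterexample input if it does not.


Run the pair on x=-1, y=-1, z=0.
eval_a: t := 3 | divide-by-zero, output ERROR
eval_b: t := 4 | u := 4 | (((z - -6) + (4 - (-(-z)))) != (z + t)): true | u := 0 | (((u * -3) + (x - t)) >= (y - y)): false | result 7
ERROR against 7: the behavior changed.
verdict: not equivalent; witness: x=-1, y=-1, z=0


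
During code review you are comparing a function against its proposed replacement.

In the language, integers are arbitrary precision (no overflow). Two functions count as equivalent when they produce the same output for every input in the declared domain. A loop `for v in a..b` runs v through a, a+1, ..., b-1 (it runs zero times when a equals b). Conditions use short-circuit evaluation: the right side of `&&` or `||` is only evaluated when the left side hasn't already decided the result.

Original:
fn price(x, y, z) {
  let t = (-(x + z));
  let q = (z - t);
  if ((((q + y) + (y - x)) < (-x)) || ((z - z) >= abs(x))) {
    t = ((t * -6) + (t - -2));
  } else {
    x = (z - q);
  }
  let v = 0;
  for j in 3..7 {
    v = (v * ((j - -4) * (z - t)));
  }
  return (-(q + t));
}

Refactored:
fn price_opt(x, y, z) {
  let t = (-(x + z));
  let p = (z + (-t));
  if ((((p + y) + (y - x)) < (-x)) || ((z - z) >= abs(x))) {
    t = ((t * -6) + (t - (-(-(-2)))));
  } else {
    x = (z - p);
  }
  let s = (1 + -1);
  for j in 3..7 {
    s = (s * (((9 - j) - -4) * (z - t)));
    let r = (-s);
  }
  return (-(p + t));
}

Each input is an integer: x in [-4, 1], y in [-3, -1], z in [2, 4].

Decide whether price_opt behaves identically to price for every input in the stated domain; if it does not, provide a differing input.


Reading the diff, among the changes: statement counts differ; also constant usage differs; also local variable names differ; also arithmetic usage differs.
As a probe, take x=-4, y=-1, z=3: price runs t := 1 | q := 2 | ((((q + y) + (y - x)) < (-x)) || ((z - z) >= abs(x))): false | x := 1 | v := 0 | iter j=3: | v := 0 | iter j=4: | v := 0 | iter j=5: | v := 0 | iter j=6: | v := 0 | result -3; price_opt runs t := 1 | p := 2 | ((((p + y) + (y - x)) < (-x)) || ((z - z) >= abs(x))): false | x := 1 | s := 0 | iter j=3: | s := 0 | r := 0 | iter j=4: | s := 0 | r := 0 | iter j=5: | s := 0 | r := 0 | iter j=6: | s := 0 | r := 0 | result -3; both end at -3.
Across all 54 domain points the two functions coincide.
verdict: equivalent


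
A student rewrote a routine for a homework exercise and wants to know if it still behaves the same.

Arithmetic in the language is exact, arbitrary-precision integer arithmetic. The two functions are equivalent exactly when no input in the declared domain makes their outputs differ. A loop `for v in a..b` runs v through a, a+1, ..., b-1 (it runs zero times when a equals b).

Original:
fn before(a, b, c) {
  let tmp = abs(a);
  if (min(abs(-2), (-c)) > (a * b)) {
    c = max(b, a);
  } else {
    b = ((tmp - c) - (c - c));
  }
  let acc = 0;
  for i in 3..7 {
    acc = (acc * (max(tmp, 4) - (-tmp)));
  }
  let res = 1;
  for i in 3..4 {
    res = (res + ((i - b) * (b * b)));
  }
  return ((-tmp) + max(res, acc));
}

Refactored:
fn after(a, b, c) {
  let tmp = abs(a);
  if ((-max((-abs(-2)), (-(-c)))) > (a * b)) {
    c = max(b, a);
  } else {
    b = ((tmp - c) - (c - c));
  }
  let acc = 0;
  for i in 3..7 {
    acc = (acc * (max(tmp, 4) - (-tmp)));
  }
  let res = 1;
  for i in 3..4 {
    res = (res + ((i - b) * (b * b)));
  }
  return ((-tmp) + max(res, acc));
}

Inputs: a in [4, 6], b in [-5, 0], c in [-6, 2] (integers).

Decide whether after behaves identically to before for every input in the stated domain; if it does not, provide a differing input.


Side by side, the visible changes include: min/max/abs usage differs.
One worked example (a=5, b=-2, c=2) — before: tmp := 5 | (min(abs(-2), (-c)) > (a * b)): true | c := 5 | acc := 0 | iter i=3: | acc := 0 | iter i=4: | acc := 0 | iter i=5: | acc := 0 | iter i=6: | acc := 0 | res := 1 | iter i=3: | res := 21 | result 16; after: tmp := 5 | ((-max((-abs(-2)), (-(-c)))) > (a * b)): true | c := 5 | acc := 0 | iter i=3: | acc := 0 | iter i=4: | acc := 0 | iter i=5: | acc := 0 | iter i=6: | acc := 0 | res := 1 | iter i=3: | res := 21 | result 16; agreement on 16.
An exhaustive pass over the 162 declared inputs shows identical outputs.
verdict: equivalent


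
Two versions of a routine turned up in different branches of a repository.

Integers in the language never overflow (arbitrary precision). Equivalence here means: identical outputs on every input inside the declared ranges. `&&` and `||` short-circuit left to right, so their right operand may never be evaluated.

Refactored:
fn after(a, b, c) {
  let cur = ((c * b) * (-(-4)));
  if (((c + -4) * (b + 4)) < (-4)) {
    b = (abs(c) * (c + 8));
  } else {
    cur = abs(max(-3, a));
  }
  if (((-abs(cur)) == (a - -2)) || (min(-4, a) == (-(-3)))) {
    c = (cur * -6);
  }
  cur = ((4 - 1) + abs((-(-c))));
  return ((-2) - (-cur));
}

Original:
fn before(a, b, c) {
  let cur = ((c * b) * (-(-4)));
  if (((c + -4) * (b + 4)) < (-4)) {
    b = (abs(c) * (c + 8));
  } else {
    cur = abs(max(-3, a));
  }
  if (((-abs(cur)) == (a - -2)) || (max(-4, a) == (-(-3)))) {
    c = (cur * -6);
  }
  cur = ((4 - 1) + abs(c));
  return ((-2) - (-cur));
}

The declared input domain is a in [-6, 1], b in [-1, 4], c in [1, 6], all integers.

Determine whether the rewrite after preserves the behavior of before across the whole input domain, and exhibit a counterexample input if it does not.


The suspicious edit (`max(-4, a)` became `min(-4, a)`) never changes the result for any input inside the declared domain.
As a probe, take a=-5, b=2, c=2: before runs cur := 16 | (((c + -4) * (b + 4)) < (-4)): true | b := 20 | (((-abs(cur)) == (a - -2)) || (max(-4, a) == (-(-3)))): false | cur := 5 | result 3; after runs cur := 16 | (((c + -4) * (b + 4)) < (-4)): true | b := 20 | (((-abs(cur)) == (a - -2)) || (min(-4, a) == (-(-3)))): false | cur := 5 | result 3; both end at 3.
An exhaustive pass over the 288 declared inputs shows identical outputs.
verdict: equivalent


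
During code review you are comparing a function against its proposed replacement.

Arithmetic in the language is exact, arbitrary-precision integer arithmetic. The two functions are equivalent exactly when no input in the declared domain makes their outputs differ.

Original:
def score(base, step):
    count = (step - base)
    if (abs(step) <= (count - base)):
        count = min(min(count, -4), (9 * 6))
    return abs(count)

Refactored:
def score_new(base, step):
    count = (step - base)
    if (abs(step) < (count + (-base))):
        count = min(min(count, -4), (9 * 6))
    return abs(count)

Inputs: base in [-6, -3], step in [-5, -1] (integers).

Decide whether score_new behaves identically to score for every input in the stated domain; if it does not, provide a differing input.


There is a counterexample at base=-5, step=-5: 4 on one side, 0 on the other.
score: count=0, then (abs(step) <= (count - base)) is true, then count=-4, then returns 4
score_new: count=0, then (abs(step) < (count + (-base))) is false, then returns 0
verdict: not equivalent; witness: base=-5, step=-5


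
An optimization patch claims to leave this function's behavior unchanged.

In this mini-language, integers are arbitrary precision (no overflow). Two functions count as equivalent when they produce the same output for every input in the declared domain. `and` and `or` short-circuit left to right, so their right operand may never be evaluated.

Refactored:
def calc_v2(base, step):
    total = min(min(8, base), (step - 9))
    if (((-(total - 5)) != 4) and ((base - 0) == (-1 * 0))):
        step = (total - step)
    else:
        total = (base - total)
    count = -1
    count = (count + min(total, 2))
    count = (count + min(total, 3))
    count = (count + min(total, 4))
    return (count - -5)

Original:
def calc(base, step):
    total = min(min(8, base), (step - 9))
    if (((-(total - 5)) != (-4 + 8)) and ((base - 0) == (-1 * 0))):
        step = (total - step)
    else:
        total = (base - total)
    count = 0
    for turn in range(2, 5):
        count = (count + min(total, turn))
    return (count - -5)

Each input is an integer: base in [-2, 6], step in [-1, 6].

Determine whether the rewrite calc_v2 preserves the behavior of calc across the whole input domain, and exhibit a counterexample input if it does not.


The rewrite breaks on base=-2, step=-1, where the results are 14 and 13.
calc: total := -10 | (((-(total - 5)) != (-4 + 8)) and ((base - 0) == (-1 * 0))): false | total := 8 | count := 0 | iter turn=2: | count := 2 | iter turn=3: | count := 5 | iter turn=4: | count := 9 | result 14
calc_v2: total := -10 | (((-(total - 5)) != 4) and ((base - 0) == (-1 * 0))): false | total := 8 | count := -1 | count := 1 | count := 4 | count := 8 | result 13
verdict: not equivalent; witness: base=-2, step=-1


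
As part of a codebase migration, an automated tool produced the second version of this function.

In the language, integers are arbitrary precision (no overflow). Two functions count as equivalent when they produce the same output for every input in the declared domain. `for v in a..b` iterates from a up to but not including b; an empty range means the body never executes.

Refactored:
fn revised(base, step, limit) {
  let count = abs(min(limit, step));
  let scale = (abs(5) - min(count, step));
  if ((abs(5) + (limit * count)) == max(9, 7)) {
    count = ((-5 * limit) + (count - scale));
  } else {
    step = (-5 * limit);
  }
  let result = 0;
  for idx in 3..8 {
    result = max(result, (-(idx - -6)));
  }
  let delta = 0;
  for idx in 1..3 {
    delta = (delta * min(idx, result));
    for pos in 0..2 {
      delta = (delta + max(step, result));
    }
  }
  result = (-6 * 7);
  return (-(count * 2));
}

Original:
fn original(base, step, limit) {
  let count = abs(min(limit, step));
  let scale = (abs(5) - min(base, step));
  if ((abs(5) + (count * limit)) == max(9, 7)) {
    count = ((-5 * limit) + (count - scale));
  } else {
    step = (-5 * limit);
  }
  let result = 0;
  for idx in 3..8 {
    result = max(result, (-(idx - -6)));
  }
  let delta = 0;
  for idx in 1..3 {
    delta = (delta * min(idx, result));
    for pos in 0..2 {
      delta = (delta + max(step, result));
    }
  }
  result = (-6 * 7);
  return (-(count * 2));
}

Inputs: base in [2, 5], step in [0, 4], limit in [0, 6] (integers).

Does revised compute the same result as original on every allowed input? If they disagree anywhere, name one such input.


Evaluate both at base=3, step=3, limit=2.
original: count := 2 | scale := 2 | ((abs(5) + (count * limit)) == max(9, 7)): true | count := -10 | result := 0 | iter idx=3: | result := 0 | iter idx=4: | result := 0 | iter idx=5: | result := 0 | iter idx=6: | result := 0 | iter idx=7: | result := 0 | delta := 0 | iter idx=1: | delta := 0 | iter pos=0: | delta := 3 | iter pos=1: | delta := 6 | iter idx=2: | delta := 0 | iter pos=0: | delta := 3 | iter pos=1: | delta := 6 | result := -42 | result 20
revised: count := 2 | scale := 3 | ((abs(5) + (limit * count)) == max(9, 7)): true | count := -11 | result := 0 | iter idx=3: | result := 0 | iter idx=4: | result := 0 | iter idx=5: | result := 0 | iter idx=6: | result := 0 | iter idx=7: | result := 0 | delta := 0 | iter idx=1: | delta := 0 | iter pos=0: | delta := 3 | iter pos=1: | delta := 6 | iter idx=2: | delta := 0 | iter pos=0: | delta := 3 | iter pos=1: | delta := 6 | result := -42 | result 22
20 against 22: the behavior changed.
verdict: not equivalent; witness: base=3, step=3, limit=2


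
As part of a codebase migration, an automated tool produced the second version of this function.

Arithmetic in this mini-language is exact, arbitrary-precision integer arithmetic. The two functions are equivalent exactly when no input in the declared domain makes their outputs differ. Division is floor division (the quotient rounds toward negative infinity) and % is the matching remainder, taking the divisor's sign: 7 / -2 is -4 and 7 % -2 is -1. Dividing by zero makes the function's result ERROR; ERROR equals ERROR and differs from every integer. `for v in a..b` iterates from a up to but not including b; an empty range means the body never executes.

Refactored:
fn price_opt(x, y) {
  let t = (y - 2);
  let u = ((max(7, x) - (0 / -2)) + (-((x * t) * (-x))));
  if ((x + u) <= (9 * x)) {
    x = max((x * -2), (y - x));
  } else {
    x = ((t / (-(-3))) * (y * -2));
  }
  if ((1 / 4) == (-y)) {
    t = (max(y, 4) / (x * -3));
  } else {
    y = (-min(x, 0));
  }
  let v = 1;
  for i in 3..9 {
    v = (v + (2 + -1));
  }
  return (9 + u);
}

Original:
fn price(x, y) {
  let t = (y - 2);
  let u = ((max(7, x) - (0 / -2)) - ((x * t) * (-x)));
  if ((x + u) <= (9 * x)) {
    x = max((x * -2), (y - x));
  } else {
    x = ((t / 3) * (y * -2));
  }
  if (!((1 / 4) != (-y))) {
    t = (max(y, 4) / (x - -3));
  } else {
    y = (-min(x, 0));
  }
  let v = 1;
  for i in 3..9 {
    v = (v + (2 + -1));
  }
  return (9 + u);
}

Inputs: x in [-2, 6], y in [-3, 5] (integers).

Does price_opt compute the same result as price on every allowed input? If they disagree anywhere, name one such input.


Consider the input x=-2, y=0.
price: t=-2, then u=-1, then ((x + u) <= (9 * x)) is false, then x=0, then (!((1 / 4) != (-y))) is true, then t=1, then v=1, then (i=3), then v=2, then (i=4), then v=3, then (i=5), then v=4, then (i=6), then v=5, then (i=7), then v=6, then (i=8), then v=7, then returns 8
price_opt: t=-2, then u=-1, then ((x + u) <= (9 * x)) is false, then x=0, then ((1 / 4) == (-y)) is true, then a zero divisor aborts: ERROR
8 and ERROR differ, so these are not the same function on this domain.
verdict: not equivalent; witness: x=-2, y=0


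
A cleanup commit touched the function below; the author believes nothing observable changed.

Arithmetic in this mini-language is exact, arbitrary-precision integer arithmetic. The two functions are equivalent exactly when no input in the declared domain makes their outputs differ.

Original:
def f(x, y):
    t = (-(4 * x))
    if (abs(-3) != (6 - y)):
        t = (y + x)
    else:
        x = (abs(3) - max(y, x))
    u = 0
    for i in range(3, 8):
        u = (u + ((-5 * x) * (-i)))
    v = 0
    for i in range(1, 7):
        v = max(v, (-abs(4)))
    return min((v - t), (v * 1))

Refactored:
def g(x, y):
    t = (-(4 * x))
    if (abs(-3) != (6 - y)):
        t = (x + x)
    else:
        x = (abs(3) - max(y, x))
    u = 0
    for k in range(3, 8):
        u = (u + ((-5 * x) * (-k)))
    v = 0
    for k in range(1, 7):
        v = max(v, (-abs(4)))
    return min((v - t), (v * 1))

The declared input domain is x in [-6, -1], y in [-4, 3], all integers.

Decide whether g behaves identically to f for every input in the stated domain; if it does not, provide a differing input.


The rewrite breaks on x=-1, y=2, where the results are -1 and 0.
f: t := 4 | (abs(-3) != (6 - y)): true | t := 1 | u := 0 | iter i=3: | u := -15 | iter i=4: | u := -35 | iter i=5: | u := -60 | iter i=6: | u := -90 | iter i=7: | u := -125 | v := 0 | iter i=1: | v := 0 | iter i=2: | v := 0 | iter i=3: | v := 0 | iter i=4: | v := 0 | iter i=5: | v := 0 | iter i=6: | v := 0 | result -1
g: t := 4 | (abs(-3) != (6 - y)): true | t := -2 | u := 0 | iter k=3: | u := -15 | iter k=4: | u := -35 | iter k=5: | u := -60 | iter k=6: | u := -90 | iter k=7: | u := -125 | v := 0 | iter k=1: | v := 0 | iter k=2: | v := 0 | iter k=3: | v := 0 | iter k=4: | v := 0 | iter k=5: | v := 0 | iter k=6: | v := 0 | result 0
verdict: not equivalent; witness: x=-1, y=2


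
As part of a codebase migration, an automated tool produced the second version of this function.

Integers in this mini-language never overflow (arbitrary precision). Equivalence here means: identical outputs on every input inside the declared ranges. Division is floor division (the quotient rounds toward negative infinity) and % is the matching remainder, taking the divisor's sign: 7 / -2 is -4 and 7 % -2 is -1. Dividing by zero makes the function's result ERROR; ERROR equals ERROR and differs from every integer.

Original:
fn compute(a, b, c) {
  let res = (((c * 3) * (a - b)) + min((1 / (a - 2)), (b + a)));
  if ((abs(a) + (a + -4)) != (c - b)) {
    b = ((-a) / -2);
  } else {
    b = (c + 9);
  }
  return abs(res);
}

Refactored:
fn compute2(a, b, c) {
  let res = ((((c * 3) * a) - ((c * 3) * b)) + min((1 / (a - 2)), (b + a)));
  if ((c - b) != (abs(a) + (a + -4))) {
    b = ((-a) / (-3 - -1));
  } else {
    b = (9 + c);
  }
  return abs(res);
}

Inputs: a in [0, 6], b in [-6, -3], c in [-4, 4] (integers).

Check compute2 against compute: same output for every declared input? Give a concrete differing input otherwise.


Reading the diff, among the changes: constant usage differs; arithmetic usage differs.
Tracing a=6, b=-3, c=-2: compute: res becomes -54; next ((abs(a) + (a + -4)) != (c - b)) evaluates to true; next b becomes 3; next final value 54 | compute2: res becomes -54; next ((c - b) != (abs(a) + (a + -4))) evaluates to true; next b becomes 3; next final value 54 — matching result 54.
Checked all 252 inputs in the declared domain: the outputs agree on every one.
verdict: equivalent


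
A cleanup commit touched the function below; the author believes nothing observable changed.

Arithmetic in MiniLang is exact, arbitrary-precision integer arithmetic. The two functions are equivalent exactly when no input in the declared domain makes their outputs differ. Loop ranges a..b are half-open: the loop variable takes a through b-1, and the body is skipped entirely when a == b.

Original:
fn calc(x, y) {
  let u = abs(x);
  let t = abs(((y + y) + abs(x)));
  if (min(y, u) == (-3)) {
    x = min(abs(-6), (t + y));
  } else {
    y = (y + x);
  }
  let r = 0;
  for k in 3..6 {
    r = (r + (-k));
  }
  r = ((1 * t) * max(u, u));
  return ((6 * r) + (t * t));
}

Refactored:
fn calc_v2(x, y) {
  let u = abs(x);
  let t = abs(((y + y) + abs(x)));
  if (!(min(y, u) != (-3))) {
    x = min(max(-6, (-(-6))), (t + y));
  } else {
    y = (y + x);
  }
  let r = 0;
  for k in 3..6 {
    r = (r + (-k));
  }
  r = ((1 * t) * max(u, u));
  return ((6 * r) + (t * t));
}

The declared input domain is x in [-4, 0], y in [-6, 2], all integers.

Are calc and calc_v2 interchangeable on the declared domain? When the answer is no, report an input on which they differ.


The two versions differ — the changes include boolean connective usage differs; constant usage differs; min/max/abs usage differs; comparison usage differs.
One worked example (x=-4, y=-3) — calc: u=4, then t=2, then (min(y, u) == (-3)) is true, then x=-1, then r=0, then (k=3), then r=-3, then (k=4), then r=-7, then (k=5), then r=-12, then r=8, then returns 52; calc_v2: u=4, then t=2, then (!(min(y, u) != (-3))) is true, then x=-1, then r=0, then (k=3), then r=-3, then (k=4), then r=-7, then (k=5), then r=-12, then r=8, then returns 52; agreement on 52.
An exhaustive pass over the 45 declared inputs shows identical outputs.
verdict: equivalent


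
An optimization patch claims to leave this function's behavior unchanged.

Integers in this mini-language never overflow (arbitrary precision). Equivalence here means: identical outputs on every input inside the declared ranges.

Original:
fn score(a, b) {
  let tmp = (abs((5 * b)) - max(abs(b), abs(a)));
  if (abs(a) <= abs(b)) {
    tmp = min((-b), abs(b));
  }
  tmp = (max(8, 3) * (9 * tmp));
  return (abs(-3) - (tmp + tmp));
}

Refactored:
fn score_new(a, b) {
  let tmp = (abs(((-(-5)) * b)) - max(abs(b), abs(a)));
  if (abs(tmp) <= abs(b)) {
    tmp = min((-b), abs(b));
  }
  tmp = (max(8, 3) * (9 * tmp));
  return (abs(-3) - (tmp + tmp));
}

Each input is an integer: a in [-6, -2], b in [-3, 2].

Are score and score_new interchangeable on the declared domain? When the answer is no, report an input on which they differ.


These are not equivalent — on a=-6, b=-1 the outputs split (147 vs -141).
score: tmp becomes -1; next (abs(a) <= abs(b)) evaluates to false; next tmp becomes -72; next final value 147
score_new: tmp becomes -1; next (abs(tmp) <= abs(b)) evaluates to true; next tmp becomes 1; next tmp becomes 72; next final value -141
verdict: not equivalent; witness: a=-6, b=-1


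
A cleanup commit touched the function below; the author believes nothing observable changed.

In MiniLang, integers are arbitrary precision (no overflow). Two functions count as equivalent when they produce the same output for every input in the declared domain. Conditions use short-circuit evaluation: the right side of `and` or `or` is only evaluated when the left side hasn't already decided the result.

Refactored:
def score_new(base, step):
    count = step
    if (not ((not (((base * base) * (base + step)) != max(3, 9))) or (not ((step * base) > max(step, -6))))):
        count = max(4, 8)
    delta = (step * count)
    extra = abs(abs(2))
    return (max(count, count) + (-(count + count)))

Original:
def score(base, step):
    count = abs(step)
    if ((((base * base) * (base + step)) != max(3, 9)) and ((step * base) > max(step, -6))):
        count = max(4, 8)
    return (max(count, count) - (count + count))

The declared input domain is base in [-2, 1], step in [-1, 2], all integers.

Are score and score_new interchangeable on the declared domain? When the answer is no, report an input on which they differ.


Run the pair on base=1, step=-1.
score: count=1, then ((((base * base) * (base + step)) != max(3, 9)) and ((step * base) > max(step, -6))) is false, then returns -1
score_new: count=-1, then (not ((not (((base * base) * (base + step)) != max(3, 9))) or (not ((step * base) > max(step, -6))))) is false, then delta=1, then extra=2, then returns 1
-1 vs 1 — the two versions disagree here.
verdict: not equivalent; witness: base=1, step=-1
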